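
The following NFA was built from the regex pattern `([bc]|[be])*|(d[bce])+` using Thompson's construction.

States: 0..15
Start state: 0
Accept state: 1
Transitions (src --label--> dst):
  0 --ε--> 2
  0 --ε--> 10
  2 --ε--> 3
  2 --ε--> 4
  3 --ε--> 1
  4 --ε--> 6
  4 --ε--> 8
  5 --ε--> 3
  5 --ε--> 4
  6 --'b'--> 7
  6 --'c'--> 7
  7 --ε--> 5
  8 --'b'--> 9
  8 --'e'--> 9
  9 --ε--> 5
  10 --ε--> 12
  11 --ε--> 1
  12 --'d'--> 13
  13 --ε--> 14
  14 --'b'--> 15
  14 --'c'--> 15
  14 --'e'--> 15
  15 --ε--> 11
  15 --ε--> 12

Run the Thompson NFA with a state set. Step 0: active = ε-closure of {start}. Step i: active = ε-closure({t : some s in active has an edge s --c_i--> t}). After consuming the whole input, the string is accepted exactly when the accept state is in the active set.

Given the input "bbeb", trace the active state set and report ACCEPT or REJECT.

S₀ = ε-closure({0}) = {0,1,2,3,4,6,8,10,12}
'b' @ 1: {1,3,4,5,6,7,8,9}  [accepting]
'b' @ 2: {1,3,4,5,6,7,8,9}  [accepting]
'e' @ 3: {1,3,4,5,6,8,9}  [accepting]
'b' @ 4: {1,3,4,5,6,7,8,9}  [accepting]
final: {1,3,4,5,6,7,8,9}; accept 1 in set

Answer: ACCEPT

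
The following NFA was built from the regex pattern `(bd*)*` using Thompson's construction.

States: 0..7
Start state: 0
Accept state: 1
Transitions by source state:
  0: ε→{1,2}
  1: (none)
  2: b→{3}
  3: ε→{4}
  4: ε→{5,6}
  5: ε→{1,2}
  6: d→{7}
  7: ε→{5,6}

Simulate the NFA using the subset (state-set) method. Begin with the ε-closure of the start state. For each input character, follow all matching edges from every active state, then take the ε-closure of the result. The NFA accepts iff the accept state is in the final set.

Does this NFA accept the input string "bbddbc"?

start: ε-closure({0}) = {0,1,2}
'b' @ 1: {1,2,3,4,5,6}  ✓accept
'b' @ 2: {1,2,3,4,5,6}  ✓accept
'd' @ 3: {1,2,5,6,7}  ✓accept
'd' @ 4: {1,2,5,6,7}  ✓accept
'b' @ 5: {1,2,3,4,5,6}  ✓accept
'c' @ 6: {}  — no active states
end set {} — state 1 not in

Answer: REJECT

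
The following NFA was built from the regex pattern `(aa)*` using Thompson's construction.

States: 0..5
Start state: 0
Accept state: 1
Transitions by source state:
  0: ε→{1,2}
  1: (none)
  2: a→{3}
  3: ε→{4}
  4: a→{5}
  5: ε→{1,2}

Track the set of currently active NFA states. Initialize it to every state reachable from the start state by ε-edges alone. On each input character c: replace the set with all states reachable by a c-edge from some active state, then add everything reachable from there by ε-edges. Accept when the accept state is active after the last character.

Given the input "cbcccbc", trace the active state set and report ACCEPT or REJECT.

S₀ = ε-closure({0}) = {0,1,2}
'c' @ 1: {}  — no active states
rest 'bcccbc' ignored (set empty)
after full input: {}  (accept=1 not in)

Answer: REJECT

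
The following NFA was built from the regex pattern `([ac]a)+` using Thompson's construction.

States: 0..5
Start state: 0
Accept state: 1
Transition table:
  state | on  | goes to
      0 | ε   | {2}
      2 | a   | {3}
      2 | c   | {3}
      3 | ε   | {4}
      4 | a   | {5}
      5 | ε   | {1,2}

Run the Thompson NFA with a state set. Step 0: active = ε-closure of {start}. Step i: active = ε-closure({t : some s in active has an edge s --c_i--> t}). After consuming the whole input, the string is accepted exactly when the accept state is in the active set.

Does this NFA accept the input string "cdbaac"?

S₀ = ε-closure({0}) = {0,2}
'c' @ 1: {3,4}
'd' @ 2: {}  — no active states
rest 'baac' ignored (set empty)
final: {}; accept 1 not in set

Answer: REJECT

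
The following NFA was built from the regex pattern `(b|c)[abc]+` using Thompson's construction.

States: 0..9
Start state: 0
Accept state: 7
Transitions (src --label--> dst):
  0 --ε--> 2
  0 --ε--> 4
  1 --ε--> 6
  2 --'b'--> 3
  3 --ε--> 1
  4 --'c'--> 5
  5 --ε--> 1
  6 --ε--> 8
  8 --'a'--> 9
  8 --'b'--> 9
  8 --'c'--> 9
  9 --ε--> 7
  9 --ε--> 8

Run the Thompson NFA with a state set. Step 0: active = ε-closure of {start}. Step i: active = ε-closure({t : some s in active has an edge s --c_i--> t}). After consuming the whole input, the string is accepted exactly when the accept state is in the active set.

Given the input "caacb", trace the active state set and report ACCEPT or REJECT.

Answer: ACCEPT

Derivation:
start: ε-closure({0}) = {0,2,4}
'c' @ 1: {1,5,6,8}
'a' @ 2: {7,8,9}  ✓accept
'a' @ 3: {7,8,9}  ✓accept
'c' @ 4: {7,8,9}  ✓accept
'b' @ 5: {7,8,9}  ✓accept
final: {7,8,9}; accept 7 in set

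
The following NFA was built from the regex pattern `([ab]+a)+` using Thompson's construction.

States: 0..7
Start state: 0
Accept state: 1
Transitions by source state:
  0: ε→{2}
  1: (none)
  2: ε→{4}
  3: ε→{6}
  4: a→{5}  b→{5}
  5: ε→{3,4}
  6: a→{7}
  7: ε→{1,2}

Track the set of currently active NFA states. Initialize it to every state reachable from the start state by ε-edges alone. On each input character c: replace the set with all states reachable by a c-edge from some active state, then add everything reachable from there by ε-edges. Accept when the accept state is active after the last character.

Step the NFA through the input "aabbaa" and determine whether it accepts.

Answer: ACCEPT

Derivation:
start: ε-closure({0}) = {0,2,4}
'a' @ 1: {3,4,5,6}
'a' @ 2: {1,2,3,4,5,6,7}  ✓accept
'b' @ 3: {3,4,5,6}
'b' @ 4: {3,4,5,6}
'a' @ 5: {1,2,3,4,5,6,7}  ✓accept
'a' @ 6: {1,2,3,4,5,6,7}  ✓accept
final: {1,2,3,4,5,6,7}; accept 1 in set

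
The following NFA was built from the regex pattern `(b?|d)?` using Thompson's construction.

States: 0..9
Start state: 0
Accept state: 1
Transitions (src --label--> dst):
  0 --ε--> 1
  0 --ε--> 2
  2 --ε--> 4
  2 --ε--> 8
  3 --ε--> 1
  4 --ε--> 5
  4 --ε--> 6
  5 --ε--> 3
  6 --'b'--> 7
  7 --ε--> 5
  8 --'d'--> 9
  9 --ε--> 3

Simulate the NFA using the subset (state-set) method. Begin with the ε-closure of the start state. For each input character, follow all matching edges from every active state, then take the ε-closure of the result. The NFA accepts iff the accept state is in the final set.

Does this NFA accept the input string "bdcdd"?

S₀ = ε-closure({0}) = {0,1,2,3,4,5,6,8}
'b' @ 1: {1,3,5,7}  (accept∈set)
'd' @ 2: {}  — state set empty
rest 'cdd' ignored (set empty)
after full input: {}  (accept=1 not in)

Answer: REJECT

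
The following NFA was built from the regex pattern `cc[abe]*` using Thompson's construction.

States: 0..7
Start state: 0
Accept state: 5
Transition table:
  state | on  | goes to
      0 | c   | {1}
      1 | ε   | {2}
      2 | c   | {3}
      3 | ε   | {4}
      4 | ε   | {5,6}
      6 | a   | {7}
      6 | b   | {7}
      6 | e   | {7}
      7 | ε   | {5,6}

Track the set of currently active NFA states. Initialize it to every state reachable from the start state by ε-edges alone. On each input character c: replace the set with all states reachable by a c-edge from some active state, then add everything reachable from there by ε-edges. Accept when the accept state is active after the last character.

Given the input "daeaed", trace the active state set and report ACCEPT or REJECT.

Answer: REJECT

Trace:
S₀ = ε-closure({0}) = {0}
'd' @ 1: {}  — no active states
rest 'aeaed' ignored (set empty)
final: {}; accept 5 not in set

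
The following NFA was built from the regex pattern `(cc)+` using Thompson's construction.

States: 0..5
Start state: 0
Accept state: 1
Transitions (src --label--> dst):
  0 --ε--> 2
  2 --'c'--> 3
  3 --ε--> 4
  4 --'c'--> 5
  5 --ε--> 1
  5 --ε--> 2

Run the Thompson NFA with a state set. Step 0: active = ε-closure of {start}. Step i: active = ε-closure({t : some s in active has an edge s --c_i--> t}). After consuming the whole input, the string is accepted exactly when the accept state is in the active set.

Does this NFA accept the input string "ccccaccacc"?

start: ε-closure({0}) = {0,2}
'c' @ 1: {3,4}
'c' @ 2: {1,2,5}  ✓accept
'c' @ 3: {3,4}
'c' @ 4: {1,2,5}  ✓accept
'a' @ 5: {}  — no active states
rest 'ccacc' ignored (set empty)
end set {} — state 1 not in

Answer: REJECT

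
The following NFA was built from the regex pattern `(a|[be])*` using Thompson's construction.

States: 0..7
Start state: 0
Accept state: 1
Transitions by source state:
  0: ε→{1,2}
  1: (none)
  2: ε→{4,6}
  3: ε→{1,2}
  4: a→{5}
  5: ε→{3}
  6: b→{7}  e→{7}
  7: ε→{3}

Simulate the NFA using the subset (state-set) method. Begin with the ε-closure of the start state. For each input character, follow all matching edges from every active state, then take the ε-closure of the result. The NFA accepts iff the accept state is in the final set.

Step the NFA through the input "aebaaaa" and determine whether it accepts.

Answer: ACCEPT

Trace:
start: ε-closure({0}) = {0,1,2,4,6}
'a' @ 1: {1,2,3,4,5,6}  ✓accept
'e' @ 2: {1,2,3,4,6,7}  ✓accept
'b' @ 3: {1,2,3,4,6,7}  ✓accept
'a' @ 4: {1,2,3,4,5,6}  ✓accept
'a' @ 5: {1,2,3,4,5,6}  ✓accept
'a' @ 6: {1,2,3,4,5,6}  ✓accept
'a' @ 7: {1,2,3,4,5,6}  ✓accept
end set {1,2,3,4,5,6} — state 1 in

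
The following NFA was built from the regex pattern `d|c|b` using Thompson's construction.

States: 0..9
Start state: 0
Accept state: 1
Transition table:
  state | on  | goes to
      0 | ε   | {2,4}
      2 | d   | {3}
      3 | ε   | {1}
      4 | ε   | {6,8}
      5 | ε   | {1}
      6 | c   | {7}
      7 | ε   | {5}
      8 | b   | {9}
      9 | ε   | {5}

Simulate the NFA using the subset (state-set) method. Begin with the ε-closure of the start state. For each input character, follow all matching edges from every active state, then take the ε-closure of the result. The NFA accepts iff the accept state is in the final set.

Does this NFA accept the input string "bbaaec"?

initial (ε-close {0}): {0,2,4,6,8}
'b' @ 1: {1,5,9}  ✓accept
'b' @ 2: {}  — no active states
rest 'aaec' ignored (set empty)
after full input: {}  (accept=1 not in)

Answer: REJECT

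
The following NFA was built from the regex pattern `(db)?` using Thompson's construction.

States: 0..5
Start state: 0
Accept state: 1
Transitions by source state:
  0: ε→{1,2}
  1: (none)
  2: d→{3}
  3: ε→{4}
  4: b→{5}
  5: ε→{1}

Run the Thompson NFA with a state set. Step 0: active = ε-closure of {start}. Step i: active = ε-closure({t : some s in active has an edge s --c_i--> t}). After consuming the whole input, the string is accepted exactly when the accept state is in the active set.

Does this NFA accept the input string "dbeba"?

start: ε-closure({0}) = {0,1,2}
'd' @ 1: {3,4}
'b' @ 2: {1,5}  (accept∈set)
'e' @ 3: {}  — dead — no transitions
rest 'ba' ignored (set empty)
after full input: {}  (accept=1 not in)

Answer: REJECT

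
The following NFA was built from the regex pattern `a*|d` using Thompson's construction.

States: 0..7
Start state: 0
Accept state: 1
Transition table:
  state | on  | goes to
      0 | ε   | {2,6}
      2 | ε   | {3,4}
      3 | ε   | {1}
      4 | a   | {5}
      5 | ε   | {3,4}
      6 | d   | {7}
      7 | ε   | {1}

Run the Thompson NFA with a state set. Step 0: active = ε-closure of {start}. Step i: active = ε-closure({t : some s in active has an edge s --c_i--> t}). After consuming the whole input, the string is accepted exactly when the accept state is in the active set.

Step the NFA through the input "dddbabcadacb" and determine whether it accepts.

start: ε-closure({0}) = {0,1,2,3,4,6}
'd' @ 1: {1,7}  (accept∈set)
'd' @ 2: {}  — state set empty
rest 'dbabcadacb' ignored (set empty)
final: {}; accept 1 not in set

Answer: REJECT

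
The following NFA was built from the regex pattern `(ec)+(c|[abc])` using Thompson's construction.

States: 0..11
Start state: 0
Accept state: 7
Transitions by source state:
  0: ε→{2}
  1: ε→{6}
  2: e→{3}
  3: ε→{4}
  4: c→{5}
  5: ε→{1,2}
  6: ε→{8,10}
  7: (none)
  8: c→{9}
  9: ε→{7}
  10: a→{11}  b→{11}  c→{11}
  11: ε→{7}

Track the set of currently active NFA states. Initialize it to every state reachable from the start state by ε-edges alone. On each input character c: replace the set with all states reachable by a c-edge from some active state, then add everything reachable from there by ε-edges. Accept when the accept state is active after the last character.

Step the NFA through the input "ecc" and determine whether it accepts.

Answer: ACCEPT

Steps:
initial (ε-close {0}): {0,2}
'e' @ 1: {3,4}
'c' @ 2: {1,2,5,6,8,10}
'c' @ 3: {7,9,11}  (accept∈set)
end set {7,9,11} — state 7 in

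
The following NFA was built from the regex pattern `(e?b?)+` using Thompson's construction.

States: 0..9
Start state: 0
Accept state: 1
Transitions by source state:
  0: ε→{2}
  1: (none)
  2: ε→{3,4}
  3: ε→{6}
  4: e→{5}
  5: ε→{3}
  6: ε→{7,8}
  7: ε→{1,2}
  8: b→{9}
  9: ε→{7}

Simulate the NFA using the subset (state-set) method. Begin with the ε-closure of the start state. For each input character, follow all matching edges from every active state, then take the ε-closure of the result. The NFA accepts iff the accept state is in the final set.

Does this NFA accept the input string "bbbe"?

Answer: ACCEPT

Trace:
S₀ = ε-closure({0}) = {0,1,2,3,4,6,7,8}
'b' @ 1: {1,2,3,4,6,7,8,9}  ✓accept
'b' @ 2: {1,2,3,4,6,7,8,9}  ✓accept
'b' @ 3: {1,2,3,4,6,7,8,9}  ✓accept
'e' @ 4: {1,2,3,4,5,6,7,8}  ✓accept
end set {1,2,3,4,5,6,7,8} — state 1 in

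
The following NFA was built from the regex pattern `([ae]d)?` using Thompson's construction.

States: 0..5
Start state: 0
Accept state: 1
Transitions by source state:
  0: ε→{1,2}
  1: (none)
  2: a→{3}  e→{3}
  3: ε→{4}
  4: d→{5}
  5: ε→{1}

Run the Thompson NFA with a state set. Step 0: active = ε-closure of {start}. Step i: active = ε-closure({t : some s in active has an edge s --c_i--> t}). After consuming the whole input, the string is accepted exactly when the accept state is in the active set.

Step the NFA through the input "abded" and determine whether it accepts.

S₀ = ε-closure({0}) = {0,1,2}
'a' @ 1: {3,4}
'b' @ 2: {}  — state set empty
rest 'ded' ignored (set empty)
final: {}; accept 1 not in set

Answer: REJECT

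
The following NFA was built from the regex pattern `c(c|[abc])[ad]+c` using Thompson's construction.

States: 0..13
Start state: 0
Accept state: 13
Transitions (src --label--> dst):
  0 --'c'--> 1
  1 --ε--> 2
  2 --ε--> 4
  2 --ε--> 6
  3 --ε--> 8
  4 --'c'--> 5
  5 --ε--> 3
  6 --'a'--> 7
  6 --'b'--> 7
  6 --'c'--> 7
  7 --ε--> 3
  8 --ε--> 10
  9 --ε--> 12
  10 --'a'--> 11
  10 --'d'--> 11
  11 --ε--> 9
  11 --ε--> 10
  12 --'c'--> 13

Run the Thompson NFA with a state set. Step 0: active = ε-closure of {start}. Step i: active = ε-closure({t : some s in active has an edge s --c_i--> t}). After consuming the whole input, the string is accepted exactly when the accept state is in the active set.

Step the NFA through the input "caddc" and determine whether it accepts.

Answer: ACCEPT

Derivation:
S₀ = ε-closure({0}) = {0}
'c' @ 1: {1,2,4,6}
'a' @ 2: {3,7,8,10}
'd' @ 3: {9,10,11,12}
'd' @ 4: {9,10,11,12}
'c' @ 5: {13}  ✓accept
after full input: {13}  (accept=13 in)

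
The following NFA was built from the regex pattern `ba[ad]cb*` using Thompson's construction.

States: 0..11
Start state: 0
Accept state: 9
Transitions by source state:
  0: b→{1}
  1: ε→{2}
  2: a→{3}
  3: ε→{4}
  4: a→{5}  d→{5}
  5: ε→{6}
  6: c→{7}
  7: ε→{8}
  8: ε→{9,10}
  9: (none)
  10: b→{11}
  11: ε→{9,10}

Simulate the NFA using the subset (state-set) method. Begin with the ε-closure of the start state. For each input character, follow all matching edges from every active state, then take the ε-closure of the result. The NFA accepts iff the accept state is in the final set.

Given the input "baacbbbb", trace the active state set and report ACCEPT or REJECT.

Answer: ACCEPT

Trace:
initial (ε-close {0}): {0}
'b' @ 1: {1,2}
'a' @ 2: {3,4}
'a' @ 3: {5,6}
'c' @ 4: {7,8,9,10}  (accept∈set)
'b' @ 5: {9,10,11}  (accept∈set)
'b' @ 6: {9,10,11}  (accept∈set)
'b' @ 7: {9,10,11}  (accept∈set)
'b' @ 8: {9,10,11}  (accept∈set)
final: {9,10,11}; accept 9 in set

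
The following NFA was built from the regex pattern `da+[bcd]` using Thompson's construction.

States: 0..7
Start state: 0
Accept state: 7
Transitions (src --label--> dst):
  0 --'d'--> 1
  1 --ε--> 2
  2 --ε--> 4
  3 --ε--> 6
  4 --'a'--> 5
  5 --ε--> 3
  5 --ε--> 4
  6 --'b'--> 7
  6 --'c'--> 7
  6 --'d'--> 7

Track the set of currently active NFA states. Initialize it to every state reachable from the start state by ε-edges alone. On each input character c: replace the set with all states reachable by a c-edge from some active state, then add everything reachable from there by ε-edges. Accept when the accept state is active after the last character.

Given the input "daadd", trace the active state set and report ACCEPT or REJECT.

initial (ε-close {0}): {0}
'd' @ 1: {1,2,4}
'a' @ 2: {3,4,5,6}
'a' @ 3: {3,4,5,6}
'd' @ 4: {7}  (accept∈set)
'd' @ 5: {}  — no active states
after full input: {}  (accept=7 not in)

Answer: REJECT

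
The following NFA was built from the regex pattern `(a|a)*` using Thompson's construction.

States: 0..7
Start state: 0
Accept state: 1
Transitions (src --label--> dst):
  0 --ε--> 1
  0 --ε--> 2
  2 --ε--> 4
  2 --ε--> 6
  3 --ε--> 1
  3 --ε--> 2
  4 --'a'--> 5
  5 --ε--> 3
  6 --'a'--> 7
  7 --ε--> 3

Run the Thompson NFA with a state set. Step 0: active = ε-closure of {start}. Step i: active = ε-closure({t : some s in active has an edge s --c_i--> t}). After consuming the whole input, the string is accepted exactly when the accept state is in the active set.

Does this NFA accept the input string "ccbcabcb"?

start: ε-closure({0}) = {0,1,2,4,6}
'c' @ 1: {}  — state set empty
rest 'cbcabcb' ignored (set empty)
final: {}; accept 1 not in set

Answer: REJECT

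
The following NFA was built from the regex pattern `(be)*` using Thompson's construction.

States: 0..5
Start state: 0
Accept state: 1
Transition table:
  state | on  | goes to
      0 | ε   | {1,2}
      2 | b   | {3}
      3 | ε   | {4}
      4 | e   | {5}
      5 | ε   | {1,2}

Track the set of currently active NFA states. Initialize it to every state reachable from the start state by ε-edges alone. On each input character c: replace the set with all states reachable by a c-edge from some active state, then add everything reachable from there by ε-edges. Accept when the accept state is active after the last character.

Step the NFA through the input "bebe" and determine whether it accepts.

Answer: ACCEPT

Steps:
S₀ = ε-closure({0}) = {0,1,2}
'b' @ 1: {3,4}
'e' @ 2: {1,2,5}  ✓accept
'b' @ 3: {3,4}
'e' @ 4: {1,2,5}  ✓accept
after full input: {1,2,5}  (accept=1 in)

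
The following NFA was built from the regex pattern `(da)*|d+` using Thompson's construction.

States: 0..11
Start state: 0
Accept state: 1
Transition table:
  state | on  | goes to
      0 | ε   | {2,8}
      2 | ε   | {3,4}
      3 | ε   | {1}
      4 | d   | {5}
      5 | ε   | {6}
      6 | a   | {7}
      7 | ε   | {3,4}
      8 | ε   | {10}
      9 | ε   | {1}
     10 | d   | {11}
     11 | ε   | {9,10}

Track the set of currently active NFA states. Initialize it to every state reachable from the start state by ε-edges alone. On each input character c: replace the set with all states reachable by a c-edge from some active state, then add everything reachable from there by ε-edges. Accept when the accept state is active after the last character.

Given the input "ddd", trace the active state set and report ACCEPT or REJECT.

start: ε-closure({0}) = {0,1,2,3,4,8,10}
'd' @ 1: {1,5,6,9,10,11}  ✓accept
'd' @ 2: {1,9,10,11}  ✓accept
'd' @ 3: {1,9,10,11}  ✓accept
after full input: {1,9,10,11}  (accept=1 in)

Answer: ACCEPT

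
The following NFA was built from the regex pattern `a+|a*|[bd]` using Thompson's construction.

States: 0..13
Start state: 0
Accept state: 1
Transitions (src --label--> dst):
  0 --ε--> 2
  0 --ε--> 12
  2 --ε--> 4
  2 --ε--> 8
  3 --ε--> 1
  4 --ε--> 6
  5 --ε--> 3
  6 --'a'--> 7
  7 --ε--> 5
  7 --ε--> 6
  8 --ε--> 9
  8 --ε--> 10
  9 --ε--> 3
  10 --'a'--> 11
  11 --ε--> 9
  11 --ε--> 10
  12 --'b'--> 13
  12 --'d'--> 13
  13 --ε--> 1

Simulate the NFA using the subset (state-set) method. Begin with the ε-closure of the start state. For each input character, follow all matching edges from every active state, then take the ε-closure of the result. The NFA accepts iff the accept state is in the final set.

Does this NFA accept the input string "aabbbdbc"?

S₀ = ε-closure({0}) = {0,1,2,3,4,6,8,9,10,12}
'a' @ 1: {1,3,5,6,7,9,10,11}  [accepting]
'a' @ 2: {1,3,5,6,7,9,10,11}  [accepting]
'b' @ 3: {}  — no active states
rest 'bbdbc' ignored (set empty)
final: {}; accept 1 not in set

Answer: REJECT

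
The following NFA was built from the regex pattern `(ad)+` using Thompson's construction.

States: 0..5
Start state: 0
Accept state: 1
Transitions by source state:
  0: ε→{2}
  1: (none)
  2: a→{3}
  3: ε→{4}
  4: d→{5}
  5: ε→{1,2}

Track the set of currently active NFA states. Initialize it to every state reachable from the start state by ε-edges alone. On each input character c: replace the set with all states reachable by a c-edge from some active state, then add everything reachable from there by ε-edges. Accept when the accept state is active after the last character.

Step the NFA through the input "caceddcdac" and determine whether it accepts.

Answer: REJECT

Trace:
S₀ = ε-closure({0}) = {0,2}
'c' @ 1: {}  — no active states
rest 'aceddcdac' ignored (set empty)
end set {} — state 1 not in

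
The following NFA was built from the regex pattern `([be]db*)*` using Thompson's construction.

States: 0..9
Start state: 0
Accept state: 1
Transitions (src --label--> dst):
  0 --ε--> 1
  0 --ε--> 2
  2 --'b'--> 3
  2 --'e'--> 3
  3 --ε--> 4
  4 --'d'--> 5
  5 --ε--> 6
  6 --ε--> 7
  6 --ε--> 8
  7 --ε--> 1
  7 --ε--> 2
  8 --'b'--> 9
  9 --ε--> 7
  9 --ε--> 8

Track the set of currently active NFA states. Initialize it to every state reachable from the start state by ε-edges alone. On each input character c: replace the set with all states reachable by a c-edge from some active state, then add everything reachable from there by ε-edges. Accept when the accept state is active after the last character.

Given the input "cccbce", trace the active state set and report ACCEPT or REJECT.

Answer: REJECT

Trace:
S₀ = ε-closure({0}) = {0,1,2}
'c' @ 1: {}  — no active states
rest 'ccbce' ignored (set empty)
after full input: {}  (accept=1 not in)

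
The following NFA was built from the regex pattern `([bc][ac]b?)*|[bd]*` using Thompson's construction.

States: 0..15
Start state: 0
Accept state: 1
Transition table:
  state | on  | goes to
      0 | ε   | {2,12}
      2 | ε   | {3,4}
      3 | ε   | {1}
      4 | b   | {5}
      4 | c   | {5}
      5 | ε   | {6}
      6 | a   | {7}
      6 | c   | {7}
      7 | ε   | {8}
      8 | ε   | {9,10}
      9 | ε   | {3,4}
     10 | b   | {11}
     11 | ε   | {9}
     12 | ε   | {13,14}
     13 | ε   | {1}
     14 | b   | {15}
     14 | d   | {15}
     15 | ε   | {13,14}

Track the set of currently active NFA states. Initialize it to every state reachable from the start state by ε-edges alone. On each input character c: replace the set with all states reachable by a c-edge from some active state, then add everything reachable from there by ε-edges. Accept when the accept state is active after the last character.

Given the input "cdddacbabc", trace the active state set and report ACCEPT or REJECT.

initial (ε-close {0}): {0,1,2,3,4,12,13,14}
'c' @ 1: {5,6}
'd' @ 2: {}  — state set empty
rest 'ddacbabc' ignored (set empty)
after full input: {}  (accept=1 not in)

Answer: REJECT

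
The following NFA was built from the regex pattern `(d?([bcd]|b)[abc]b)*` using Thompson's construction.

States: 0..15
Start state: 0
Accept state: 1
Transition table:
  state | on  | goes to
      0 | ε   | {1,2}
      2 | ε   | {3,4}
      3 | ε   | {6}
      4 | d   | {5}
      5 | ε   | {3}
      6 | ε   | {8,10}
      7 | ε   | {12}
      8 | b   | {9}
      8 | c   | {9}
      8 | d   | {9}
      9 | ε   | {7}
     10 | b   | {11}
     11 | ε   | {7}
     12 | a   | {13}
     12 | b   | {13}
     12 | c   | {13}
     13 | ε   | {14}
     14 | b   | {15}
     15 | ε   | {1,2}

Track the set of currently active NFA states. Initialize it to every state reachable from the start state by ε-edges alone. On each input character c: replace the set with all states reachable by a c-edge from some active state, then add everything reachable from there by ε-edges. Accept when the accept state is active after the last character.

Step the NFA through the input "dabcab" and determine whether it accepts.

S₀ = ε-closure({0}) = {0,1,2,3,4,6,8,10}
'd' @ 1: {3,5,6,7,8,9,10,12}
'a' @ 2: {13,14}
'b' @ 3: {1,2,3,4,6,8,10,15}  ✓accept
'c' @ 4: {7,9,12}
'a' @ 5: {13,14}
'b' @ 6: {1,2,3,4,6,8,10,15}  ✓accept
final: {1,2,3,4,6,8,10,15}; accept 1 in set

Answer: ACCEPT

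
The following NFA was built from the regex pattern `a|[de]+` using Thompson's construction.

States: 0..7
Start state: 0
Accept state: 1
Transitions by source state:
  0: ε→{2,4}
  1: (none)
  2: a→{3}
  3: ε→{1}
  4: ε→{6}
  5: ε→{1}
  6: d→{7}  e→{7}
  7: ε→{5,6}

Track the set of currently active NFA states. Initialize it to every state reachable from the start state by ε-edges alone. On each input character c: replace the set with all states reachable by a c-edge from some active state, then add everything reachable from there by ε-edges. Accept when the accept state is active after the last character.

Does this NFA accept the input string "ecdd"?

S₀ = ε-closure({0}) = {0,2,4,6}
'e' @ 1: {1,5,6,7}  [accepting]
'c' @ 2: {}  — state set empty
rest 'dd' ignored (set empty)
end set {} — state 1 not in

Answer: REJECT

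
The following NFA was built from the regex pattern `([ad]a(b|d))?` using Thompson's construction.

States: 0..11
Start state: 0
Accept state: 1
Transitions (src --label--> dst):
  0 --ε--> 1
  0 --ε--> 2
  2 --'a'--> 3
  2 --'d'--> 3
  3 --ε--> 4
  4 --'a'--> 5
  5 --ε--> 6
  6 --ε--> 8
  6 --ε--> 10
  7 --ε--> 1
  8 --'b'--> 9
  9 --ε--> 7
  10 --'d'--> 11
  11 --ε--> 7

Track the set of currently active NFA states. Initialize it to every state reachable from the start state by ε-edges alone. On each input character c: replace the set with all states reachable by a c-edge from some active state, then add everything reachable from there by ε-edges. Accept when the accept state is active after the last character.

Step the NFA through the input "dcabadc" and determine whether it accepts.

Answer: REJECT

Derivation:
initial (ε-close {0}): {0,1,2}
'd' @ 1: {3,4}
'c' @ 2: {}  — state set empty
rest 'abadc' ignored (set empty)
after full input: {}  (accept=1 not in)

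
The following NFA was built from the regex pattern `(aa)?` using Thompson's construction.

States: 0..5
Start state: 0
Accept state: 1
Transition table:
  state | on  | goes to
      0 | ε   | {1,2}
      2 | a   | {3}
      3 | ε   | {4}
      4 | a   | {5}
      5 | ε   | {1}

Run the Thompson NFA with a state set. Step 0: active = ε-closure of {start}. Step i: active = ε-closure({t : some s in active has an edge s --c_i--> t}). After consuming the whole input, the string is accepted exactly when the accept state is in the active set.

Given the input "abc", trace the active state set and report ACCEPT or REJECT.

Answer: REJECT

Steps:
initial (ε-close {0}): {0,1,2}
'a' @ 1: {3,4}
'b' @ 2: {}  — no active states
rest 'c' ignored (set empty)
final: {}; accept 1 not in set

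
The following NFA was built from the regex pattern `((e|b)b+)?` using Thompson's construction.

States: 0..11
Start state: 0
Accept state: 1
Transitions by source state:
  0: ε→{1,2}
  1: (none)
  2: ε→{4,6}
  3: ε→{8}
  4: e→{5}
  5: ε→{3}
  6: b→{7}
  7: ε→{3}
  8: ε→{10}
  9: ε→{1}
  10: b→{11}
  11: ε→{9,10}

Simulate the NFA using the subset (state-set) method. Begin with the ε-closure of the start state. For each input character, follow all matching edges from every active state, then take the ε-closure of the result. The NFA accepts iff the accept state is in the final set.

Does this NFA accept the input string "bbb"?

start: ε-closure({0}) = {0,1,2,4,6}
'b' @ 1: {3,7,8,10}
'b' @ 2: {1,9,10,11}  (accept∈set)
'b' @ 3: {1,9,10,11}  (accept∈set)
end set {1,9,10,11} — state 1 in

Answer: ACCEPT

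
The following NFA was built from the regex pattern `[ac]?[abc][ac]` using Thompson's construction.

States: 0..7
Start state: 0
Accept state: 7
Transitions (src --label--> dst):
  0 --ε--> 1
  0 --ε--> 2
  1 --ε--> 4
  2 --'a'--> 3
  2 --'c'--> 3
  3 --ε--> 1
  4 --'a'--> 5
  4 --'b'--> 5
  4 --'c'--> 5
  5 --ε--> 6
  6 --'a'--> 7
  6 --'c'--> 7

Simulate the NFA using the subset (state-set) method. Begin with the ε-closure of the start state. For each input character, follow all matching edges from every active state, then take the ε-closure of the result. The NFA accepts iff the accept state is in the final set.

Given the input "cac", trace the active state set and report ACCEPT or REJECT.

Answer: ACCEPT

Trace:
S₀ = ε-closure({0}) = {0,1,2,4}
'c' @ 1: {1,3,4,5,6}
'a' @ 2: {5,6,7}  ✓accept
'c' @ 3: {7}  ✓accept
after full input: {7}  (accept=7 in)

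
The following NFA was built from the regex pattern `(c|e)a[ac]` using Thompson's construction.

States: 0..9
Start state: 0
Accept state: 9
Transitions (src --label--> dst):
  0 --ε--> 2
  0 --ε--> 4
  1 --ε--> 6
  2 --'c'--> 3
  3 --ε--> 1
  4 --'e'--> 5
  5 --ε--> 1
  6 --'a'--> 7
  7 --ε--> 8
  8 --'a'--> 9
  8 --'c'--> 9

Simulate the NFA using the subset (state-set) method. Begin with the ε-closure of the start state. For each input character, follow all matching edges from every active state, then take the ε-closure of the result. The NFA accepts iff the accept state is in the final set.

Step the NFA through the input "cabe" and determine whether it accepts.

start: ε-closure({0}) = {0,2,4}
'c' @ 1: {1,3,6}
'a' @ 2: {7,8}
'b' @ 3: {}  — no active states
rest 'e' ignored (set empty)
final: {}; accept 9 not in set

Answer: REJECT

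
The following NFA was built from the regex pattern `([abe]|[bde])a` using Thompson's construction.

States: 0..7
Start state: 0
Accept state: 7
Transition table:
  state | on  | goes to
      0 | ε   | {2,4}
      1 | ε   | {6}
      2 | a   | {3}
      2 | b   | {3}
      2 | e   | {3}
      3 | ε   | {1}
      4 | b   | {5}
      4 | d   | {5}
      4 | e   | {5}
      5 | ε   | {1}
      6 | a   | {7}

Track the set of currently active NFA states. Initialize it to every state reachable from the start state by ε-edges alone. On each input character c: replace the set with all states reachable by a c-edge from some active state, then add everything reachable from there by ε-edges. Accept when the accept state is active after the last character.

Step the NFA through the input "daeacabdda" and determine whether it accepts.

Answer: REJECT

Steps:
S₀ = ε-closure({0}) = {0,2,4}
'd' @ 1: {1,5,6}
'a' @ 2: {7}  [accepting]
'e' @ 3: {}  — no active states
rest 'acabdda' ignored (set empty)
final: {}; accept 7 not in set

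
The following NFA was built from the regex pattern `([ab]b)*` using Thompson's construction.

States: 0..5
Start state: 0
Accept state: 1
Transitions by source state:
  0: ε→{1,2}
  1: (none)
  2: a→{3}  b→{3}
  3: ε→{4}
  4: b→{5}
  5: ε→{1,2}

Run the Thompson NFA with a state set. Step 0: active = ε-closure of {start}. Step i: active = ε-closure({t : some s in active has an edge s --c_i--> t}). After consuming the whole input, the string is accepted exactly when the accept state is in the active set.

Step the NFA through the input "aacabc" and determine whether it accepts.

Answer: REJECT

Trace:
initial (ε-close {0}): {0,1,2}
'a' @ 1: {3,4}
'a' @ 2: {}  — dead — no transitions
rest 'cabc' ignored (set empty)
end set {} — state 1 not in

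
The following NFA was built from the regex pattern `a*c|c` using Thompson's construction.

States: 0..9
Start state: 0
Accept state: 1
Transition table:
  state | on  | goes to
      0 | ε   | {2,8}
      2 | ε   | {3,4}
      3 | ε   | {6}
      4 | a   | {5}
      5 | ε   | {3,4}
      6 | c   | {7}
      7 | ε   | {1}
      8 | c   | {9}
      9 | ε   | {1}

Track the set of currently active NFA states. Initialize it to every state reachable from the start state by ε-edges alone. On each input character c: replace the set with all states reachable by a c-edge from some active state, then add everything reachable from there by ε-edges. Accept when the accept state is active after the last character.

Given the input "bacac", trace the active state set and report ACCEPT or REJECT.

initial (ε-close {0}): {0,2,3,4,6,8}
'b' @ 1: {}  — dead — no transitions
rest 'acac' ignored (set empty)
final: {}; accept 1 not in set

Answer: REJECT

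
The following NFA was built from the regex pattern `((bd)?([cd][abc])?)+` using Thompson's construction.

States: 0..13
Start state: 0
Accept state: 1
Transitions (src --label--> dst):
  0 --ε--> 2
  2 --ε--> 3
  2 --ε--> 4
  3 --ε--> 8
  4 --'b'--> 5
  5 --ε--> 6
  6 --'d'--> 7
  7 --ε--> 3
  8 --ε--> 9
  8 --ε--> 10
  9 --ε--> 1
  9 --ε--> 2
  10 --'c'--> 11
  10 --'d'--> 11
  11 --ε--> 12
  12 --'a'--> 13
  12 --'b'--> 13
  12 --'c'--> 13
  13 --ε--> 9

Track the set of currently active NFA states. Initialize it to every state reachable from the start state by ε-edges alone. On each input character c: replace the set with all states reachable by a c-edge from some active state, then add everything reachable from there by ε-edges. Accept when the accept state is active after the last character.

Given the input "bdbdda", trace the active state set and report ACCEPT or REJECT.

initial (ε-close {0}): {0,1,2,3,4,8,9,10}
'b' @ 1: {5,6}
'd' @ 2: {1,2,3,4,7,8,9,10}  (accept∈set)
'b' @ 3: {5,6}
'd' @ 4: {1,2,3,4,7,8,9,10}  (accept∈set)
'd' @ 5: {11,12}
'a' @ 6: {1,2,3,4,8,9,10,13}  (accept∈set)
final: {1,2,3,4,8,9,10,13}; accept 1 in set

Answer: ACCEPT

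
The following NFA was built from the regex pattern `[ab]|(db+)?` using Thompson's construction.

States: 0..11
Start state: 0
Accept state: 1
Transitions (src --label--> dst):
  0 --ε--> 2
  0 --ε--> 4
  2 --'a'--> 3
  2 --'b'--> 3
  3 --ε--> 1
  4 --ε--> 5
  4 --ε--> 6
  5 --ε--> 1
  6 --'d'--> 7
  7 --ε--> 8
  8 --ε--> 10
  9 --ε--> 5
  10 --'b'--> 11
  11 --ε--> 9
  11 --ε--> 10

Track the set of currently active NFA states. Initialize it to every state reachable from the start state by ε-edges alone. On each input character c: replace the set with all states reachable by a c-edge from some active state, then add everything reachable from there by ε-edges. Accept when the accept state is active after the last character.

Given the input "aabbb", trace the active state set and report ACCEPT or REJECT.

S₀ = ε-closure({0}) = {0,1,2,4,5,6}
'a' @ 1: {1,3}  (accept∈set)
'a' @ 2: {}  — no active states
rest 'bbb' ignored (set empty)
final: {}; accept 1 not in set

Answer: REJECT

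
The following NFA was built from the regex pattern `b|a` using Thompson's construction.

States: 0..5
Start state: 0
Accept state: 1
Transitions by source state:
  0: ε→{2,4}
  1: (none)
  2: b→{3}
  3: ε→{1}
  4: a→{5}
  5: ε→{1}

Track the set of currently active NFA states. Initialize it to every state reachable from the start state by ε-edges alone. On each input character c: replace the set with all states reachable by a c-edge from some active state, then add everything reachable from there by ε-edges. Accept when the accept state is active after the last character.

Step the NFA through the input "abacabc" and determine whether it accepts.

Answer: REJECT

Derivation:
S₀ = ε-closure({0}) = {0,2,4}
'a' @ 1: {1,5}  ✓accept
'b' @ 2: {}  — no active states
rest 'acabc' ignored (set empty)
end set {} — state 1 not in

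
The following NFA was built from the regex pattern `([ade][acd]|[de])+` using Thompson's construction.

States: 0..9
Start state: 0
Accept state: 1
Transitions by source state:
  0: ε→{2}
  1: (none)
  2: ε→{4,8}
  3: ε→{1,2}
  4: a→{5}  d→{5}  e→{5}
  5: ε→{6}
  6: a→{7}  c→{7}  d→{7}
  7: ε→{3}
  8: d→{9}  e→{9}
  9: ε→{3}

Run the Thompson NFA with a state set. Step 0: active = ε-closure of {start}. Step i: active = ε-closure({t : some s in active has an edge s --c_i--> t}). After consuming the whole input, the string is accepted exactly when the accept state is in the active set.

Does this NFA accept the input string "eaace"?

S₀ = ε-closure({0}) = {0,2,4,8}
'e' @ 1: {1,2,3,4,5,6,8,9}  ✓accept
'a' @ 2: {1,2,3,4,5,6,7,8}  ✓accept
'a' @ 3: {1,2,3,4,5,6,7,8}  ✓accept
'c' @ 4: {1,2,3,4,7,8}  ✓accept
'e' @ 5: {1,2,3,4,5,6,8,9}  ✓accept
after full input: {1,2,3,4,5,6,8,9}  (accept=1 in)

Answer: ACCEPT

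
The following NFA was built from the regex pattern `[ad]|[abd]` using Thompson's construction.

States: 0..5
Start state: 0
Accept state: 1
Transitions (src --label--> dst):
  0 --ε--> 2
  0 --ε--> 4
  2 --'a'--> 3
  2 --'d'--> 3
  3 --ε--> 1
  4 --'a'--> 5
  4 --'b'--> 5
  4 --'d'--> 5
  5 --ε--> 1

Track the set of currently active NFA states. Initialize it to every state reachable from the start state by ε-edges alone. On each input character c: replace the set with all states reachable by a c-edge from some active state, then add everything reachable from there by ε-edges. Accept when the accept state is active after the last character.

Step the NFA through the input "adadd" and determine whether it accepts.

Answer: REJECT

Trace:
start: ε-closure({0}) = {0,2,4}
'a' @ 1: {1,3,5}  ✓accept
'd' @ 2: {}  — state set empty
rest 'add' ignored (set empty)
end set {} — state 1 not in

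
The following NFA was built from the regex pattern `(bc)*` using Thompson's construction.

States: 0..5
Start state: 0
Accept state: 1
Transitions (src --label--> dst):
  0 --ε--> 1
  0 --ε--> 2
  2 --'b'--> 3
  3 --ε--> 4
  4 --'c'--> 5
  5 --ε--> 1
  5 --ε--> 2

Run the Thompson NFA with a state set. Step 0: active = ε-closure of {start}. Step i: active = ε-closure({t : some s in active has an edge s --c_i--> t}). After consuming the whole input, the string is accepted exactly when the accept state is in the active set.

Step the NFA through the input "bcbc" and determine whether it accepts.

start: ε-closure({0}) = {0,1,2}
'b' @ 1: {3,4}
'c' @ 2: {1,2,5}  ✓accept
'b' @ 3: {3,4}
'c' @ 4: {1,2,5}  ✓accept
end set {1,2,5} — state 1 in

Answer: ACCEPT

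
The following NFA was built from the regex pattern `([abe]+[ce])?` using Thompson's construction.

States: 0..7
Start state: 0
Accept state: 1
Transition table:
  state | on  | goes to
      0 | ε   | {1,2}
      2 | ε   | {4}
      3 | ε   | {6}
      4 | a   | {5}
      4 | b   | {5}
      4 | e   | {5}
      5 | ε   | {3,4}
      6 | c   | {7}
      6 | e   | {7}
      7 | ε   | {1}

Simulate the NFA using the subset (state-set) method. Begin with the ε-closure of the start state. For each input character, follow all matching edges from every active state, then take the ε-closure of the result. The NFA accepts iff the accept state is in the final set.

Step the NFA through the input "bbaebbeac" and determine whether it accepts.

Answer: ACCEPT

Derivation:
S₀ = ε-closure({0}) = {0,1,2,4}
'b' @ 1: {3,4,5,6}
'b' @ 2: {3,4,5,6}
'a' @ 3: {3,4,5,6}
'e' @ 4: {1,3,4,5,6,7}  ✓accept
'b' @ 5: {3,4,5,6}
'b' @ 6: {3,4,5,6}
'e' @ 7: {1,3,4,5,6,7}  ✓accept
'a' @ 8: {3,4,5,6}
'c' @ 9: {1,7}  ✓accept
end set {1,7} — state 1 in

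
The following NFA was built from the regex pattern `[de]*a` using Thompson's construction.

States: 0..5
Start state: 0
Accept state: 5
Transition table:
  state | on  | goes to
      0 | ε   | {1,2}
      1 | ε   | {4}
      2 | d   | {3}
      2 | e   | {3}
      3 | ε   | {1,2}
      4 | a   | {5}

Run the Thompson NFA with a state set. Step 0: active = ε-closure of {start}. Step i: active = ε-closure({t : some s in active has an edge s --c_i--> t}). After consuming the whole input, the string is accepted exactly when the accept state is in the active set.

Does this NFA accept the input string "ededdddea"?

Answer: ACCEPT

Derivation:
start: ε-closure({0}) = {0,1,2,4}
'e' @ 1: {1,2,3,4}
'd' @ 2: {1,2,3,4}
'e' @ 3: {1,2,3,4}
'd' @ 4: {1,2,3,4}
'd' @ 5: {1,2,3,4}
'd' @ 6: {1,2,3,4}
'd' @ 7: {1,2,3,4}
'e' @ 8: {1,2,3,4}
'a' @ 9: {5}  (accept∈set)
end set {5} — state 5 in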